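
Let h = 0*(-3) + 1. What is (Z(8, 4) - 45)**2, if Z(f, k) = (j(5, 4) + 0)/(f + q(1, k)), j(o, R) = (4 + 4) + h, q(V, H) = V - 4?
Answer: 46656/25 ≈ 1866.2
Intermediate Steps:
q(V, H) = -4 + V
h = 1 (h = 0 + 1 = 1)
j(o, R) = 9 (j(o, R) = (4 + 4) + 1 = 8 + 1 = 9)
Z(f, k) = 9/(-3 + f) (Z(f, k) = (9 + 0)/(f + (-4 + 1)) = 9/(f - 3) = 9/(-3 + f))
(Z(8, 4) - 45)**2 = (9/(-3 + 8) - 45)**2 = (9/5 - 45)**2 = (-216/5)**2 = 46656/25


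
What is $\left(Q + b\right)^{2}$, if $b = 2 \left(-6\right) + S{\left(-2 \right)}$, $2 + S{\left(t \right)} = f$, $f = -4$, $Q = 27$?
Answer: $81$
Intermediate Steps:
$S{\left(t \right)} = -6$ ($S{\left(t \right)} = -2 - 4 = -6$)
$b = -18$ ($b = 2 \left(-6\right) - 6 = -12 - 6 = -18$)
$\left(Q + b\right)^{2} = \left(27 - 18\right)^{2} = 9^{2} = 81$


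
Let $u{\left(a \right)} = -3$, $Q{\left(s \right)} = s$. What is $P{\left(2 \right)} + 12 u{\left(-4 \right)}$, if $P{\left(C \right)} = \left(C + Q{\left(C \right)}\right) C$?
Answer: $-28$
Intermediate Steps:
$P{\left(C \right)} = 2 C^{2}$ ($P{\left(C \right)} = \left(C + C\right) C = 2 C C = 2 C^{2}$)
$P{\left(2 \right)} + 12 u{\left(-4 \right)} = 2 \cdot 2^{2} + 12 \left(-3\right) = 2 \cdot 4 - 36 = 8 - 36 = -28$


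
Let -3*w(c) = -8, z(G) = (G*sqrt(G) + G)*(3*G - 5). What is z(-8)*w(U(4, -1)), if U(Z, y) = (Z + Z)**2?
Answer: 1856/3 + 3712*I*sqrt(2)/3 ≈ 618.67 + 1749.9*I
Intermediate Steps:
U(Z, y) = 4*Z**2 (U(Z, y) = (2*Z)**2 = 4*Z**2)
z(G) = (-5 + 3*G)*(G + G**(3/2)) (z(G) = (G**(3/2) + G)*(-5 + 3*G) = (G + G**(3/2))*(-5 + 3*G) = (-5 + 3*G)*(G + G**(3/2)))
w(c) = 8/3 (w(c) = -1/3*(-8) = 8/3)
z(-8)*w(U(4, -1)) = (-5*(-8) - (-80)*I*sqrt(2) + 3*(-8)**2 + 3*(-8)**(5/2))*(8/3) = (40 - (-80)*I*sqrt(2) + 3*64 + 3*(128*I*sqrt(2)))*(8/3) = (40 + 80*I*sqrt(2) + 192 + 384*I*sqrt(2))*(8/3) = (232 + 464*I*sqrt(2))*(8/3) = 1856/3 + 3712*I*sqrt(2)/3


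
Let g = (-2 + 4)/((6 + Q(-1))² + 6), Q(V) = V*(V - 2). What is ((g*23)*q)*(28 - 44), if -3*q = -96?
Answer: -23552/87 ≈ -270.71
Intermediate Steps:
q = 32 (q = -⅓*(-96) = 32)
Q(V) = V*(-2 + V)
g = 2/87 (g = (-2 + 4)/((6 - (-2 - 1))² + 6) = 2/((6 - 1*(-3))² + 6) = 2/((6 + 3)² + 6) = 2/(9² + 6) = 2/(81 + 6) = 2/87 ≈ 0.022988)
((g*23)*q)*(28 - 44) = (((2/87)*23)*32)*(28 - 44) = ((46/87)*32)*(-16) = (1472/87)*(-16) = -23552/87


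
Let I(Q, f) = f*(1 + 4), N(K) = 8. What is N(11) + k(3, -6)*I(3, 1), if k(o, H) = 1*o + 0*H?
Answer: 23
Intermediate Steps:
k(o, H) = o (k(o, H) = o + 0 = o)
I(Q, f) = 5*f (I(Q, f) = f*5 = 5*f)
N(11) + k(3, -6)*I(3, 1) = 8 + 3*(5*1) = 8 + 3*5 = 8 + 15 = 23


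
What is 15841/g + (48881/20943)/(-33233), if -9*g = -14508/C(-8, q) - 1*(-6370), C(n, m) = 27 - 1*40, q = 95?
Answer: -99228207292277/5210246410434 ≈ -19.045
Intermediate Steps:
C(n, m) = -13 (C(n, m) = 27 - 40 = -13)
g = -7486/9 (g = -(-14508/(-13) - 1*(-6370))/9 = -(-14508*(-1/13) + 6370)/9 = -(1116 + 6370)/9 = -1/9*7486 = -7486/9 ≈ -831.78)
15841/g + (48881/20943)/(-33233) = 15841/(-7486/9) + (48881/20943)/(-33233) = 15841*(-9/7486) + (48881*(1/20943))*(-1/33233) = -142569/7486 + (48881/20943)*(-1/33233) = -142569/7486 - 48881/695998719 = -99228207292277/5210246410434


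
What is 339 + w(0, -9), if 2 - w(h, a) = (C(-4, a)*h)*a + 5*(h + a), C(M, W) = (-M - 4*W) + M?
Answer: 386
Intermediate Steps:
C(M, W) = -4*W
w(h, a) = 2 - 5*a - 5*h + 4*h*a**2 (w(h, a) = 2 - (((-4*a)*h)*a + 5*(h + a)) = 2 - ((-4*a*h)*a + 5*(a + h)) = 2 - (-4*h*a**2 + (5*a + 5*h)) = 2 - (5*a + 5*h - 4*h*a**2) = 2 + (-5*a - 5*h + 4*h*a**2) = 2 - 5*a - 5*h + 4*h*a**2)
339 + w(0, -9) = 339 + (2 - 5*(-9) - 5*0 + 4*0*(-9)**2) = 339 + (2 + 45 + 0 + 4*0*81) = 339 + (2 + 45 + 0 + 0) = 339 + 47 = 386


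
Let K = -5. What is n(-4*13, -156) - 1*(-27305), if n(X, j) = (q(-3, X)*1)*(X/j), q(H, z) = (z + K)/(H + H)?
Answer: 163849/6 ≈ 27308.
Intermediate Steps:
q(H, z) = (-5 + z)/(2*H) (q(H, z) = (z - 5)/(H + H) = (-5 + z)/((2*H)) = (-5 + z)*(1/(2*H)) = (-5 + z)/(2*H))
n(X, j) = X*(5/6 - X/6)/j (n(X, j) = (((1/2)*(-5 + X)/(-3))*1)*(X/j) = (((1/2)*(-1/3)*(-5 + X))*1)*(X/j) = ((5/6 - X/6)*1)*(X/j) = (5/6 - X/6)*(X/j) = X*(5/6 - X/6)/j)
n(-4*13, -156) - 1*(-27305) = (1/6)*(-4*13)*(5 - (-4)*13)/(-156) - 1*(-27305) = (1/6)*(-52)*(-1/156)*(5 - 1*(-52)) + 27305 = (1/6)*(-52)*(-1/156)*(5 + 52) + 27305 = (1/6)*(-52)*(-1/156)*57 + 27305 = 19/6 + 27305 = 163849/6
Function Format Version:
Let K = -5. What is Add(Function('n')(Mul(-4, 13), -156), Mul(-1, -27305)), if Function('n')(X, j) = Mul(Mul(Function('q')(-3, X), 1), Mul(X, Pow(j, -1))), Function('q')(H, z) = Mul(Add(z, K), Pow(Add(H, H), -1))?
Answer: Rational(163849, 6) ≈ 27308.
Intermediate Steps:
Function('q')(H, z) = Mul(Rational(1, 2), Pow(H, -1), Add(-5, z)) (Function('q')(H, z) = Mul(Add(z, -5), Pow(Add(H, H), -1)) = Mul(Add(-5, z), Pow(Mul(2, H), -1)) = Mul(Add(-5, z), Mul(Rational(1, 2), Pow(H, -1))) = Mul(Rational(1, 2), Pow(H, -1), Add(-5, z)))
Function('n')(X, j) = Mul(X, Pow(j, -1), Add(Rational(5, 6), Mul(Rational(-1, 6), X))) (Function('n')(X, j) = Mul(Mul(Mul(Rational(1, 2), Pow(-3, -1), Add(-5, X)), 1), Mul(X, Pow(j, -1))) = Mul(Mul(Mul(Rational(1, 2), Rational(-1, 3), Add(-5, X)), 1), Mul(X, Pow(j, -1))) = Mul(Mul(Add(Rational(5, 6), Mul(Rational(-1, 6), X)), 1), Mul(X, Pow(j, -1))) = Mul(Add(Rational(5, 6), Mul(Rational(-1, 6), X)), Mul(X, Pow(j, -1))) = Mul(X, Pow(j, -1), Add(Rational(5, 6), Mul(Rational(-1, 6), X))))
Add(Function('n')(Mul(-4, 13), -156), Mul(-1, -27305)) = Add(Mul(Rational(1, 6), Mul(-4, 13), Pow(-156, -1), Add(5, Mul(-1, Mul(-4, 13)))), Mul(-1, -27305)) = Add(Mul(Rational(1, 6), -52, Rational(-1, 156), Add(5, Mul(-1, -52))), 27305) = Add(Mul(Rational(1, 6), -52, Rational(-1, 156), Add(5, 52)), 27305) = Add(Mul(Rational(1, 6), -52, Rational(-1, 156), 57), 27305) = Add(Rational(19, 6), 27305) = Rational(163849, 6)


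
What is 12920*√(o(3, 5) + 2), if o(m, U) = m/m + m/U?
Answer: 7752*√10 ≈ 24514.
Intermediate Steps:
o(m, U) = 1 + m/U
12920*√(o(3, 5) + 2) = 12920*√((5 + 3)/5 + 2) = 12920*√((⅕)*8 + 2) = 12920*√(8/5 + 2) = 12920*√(18/5) = 12920*(3*√10/5) = 7752*√10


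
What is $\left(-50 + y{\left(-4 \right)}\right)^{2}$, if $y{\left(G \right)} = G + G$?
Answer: $3364$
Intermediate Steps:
$y{\left(G \right)} = 2 G$
$\left(-50 + y{\left(-4 \right)}\right)^{2} = \left(-50 + 2 \left(-4\right)\right)^{2} = \left(-50 - 8\right)^{2} = \left(-58\right)^{2} = 3364$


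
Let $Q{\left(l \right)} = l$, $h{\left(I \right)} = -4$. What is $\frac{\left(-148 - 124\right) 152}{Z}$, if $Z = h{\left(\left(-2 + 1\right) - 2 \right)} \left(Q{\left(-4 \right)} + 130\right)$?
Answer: $\frac{5168}{63} \approx 82.032$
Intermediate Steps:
$Z = -504$ ($Z = - 4 \left(-4 + 130\right) = \left(-4\right) 126 = -504$)
$\frac{\left(-148 - 124\right) 152}{Z} = \frac{\left(-148 - 124\right) 152}{-504} = \left(-272\right) 152 \left(- \frac{1}{504}\right) = \left(-41344\right) \left(- \frac{1}{504}\right) = \frac{5168}{63}$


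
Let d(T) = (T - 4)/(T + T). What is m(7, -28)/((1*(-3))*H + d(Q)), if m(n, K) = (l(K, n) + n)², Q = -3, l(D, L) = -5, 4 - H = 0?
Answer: -24/65 ≈ -0.36923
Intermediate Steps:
H = 4 (H = 4 - 1*0 = 4 + 0 = 4)
m(n, K) = (-5 + n)²
d(T) = (-4 + T)/(2*T) (d(T) = (-4 + T)/((2*T)) = (-4 + T)*(1/(2*T)) = (-4 + T)/(2*T))
m(7, -28)/((1*(-3))*H + d(Q)) = (-5 + 7)²/((1*(-3))*4 + (½)*(-4 - 3)/(-3)) = 2²/(-3*4 + (½)*(-⅓)*(-7)) = 4/(-12 + 7/6) = 4/(-65/6) = 4*(-6/65) = -24/65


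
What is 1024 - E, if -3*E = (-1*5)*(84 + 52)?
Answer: 2392/3 ≈ 797.33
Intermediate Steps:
E = 680/3 (E = -(-1*5)*(84 + 52)/3 = -(-5)*136/3 = -⅓*(-680) = 680/3 ≈ 226.67)
1024 - E = 1024 - 1*680/3 = 1024 - 680/3 = 2392/3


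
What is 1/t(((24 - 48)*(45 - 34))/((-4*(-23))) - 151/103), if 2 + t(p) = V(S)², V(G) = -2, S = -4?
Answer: ½ ≈ 0.50000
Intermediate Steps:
t(p) = 2 (t(p) = -2 + (-2)² = -2 + 4 = 2)
1/t(((24 - 48)*(45 - 34))/((-4*(-23))) - 151/103) = 1/2 = ½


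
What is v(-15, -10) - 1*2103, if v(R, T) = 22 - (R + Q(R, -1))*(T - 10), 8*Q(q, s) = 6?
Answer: -2366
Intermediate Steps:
Q(q, s) = 3/4 (Q(q, s) = (1/8)*6 = 3/4)
v(R, T) = 22 - (-10 + T)*(3/4 + R) (v(R, T) = 22 - (R + 3/4)*(T - 10) = 22 - (3/4 + R)*(-10 + T) = 22 - (-10 + T)*(3/4 + R))
v(-15, -10) - 1*2103 = (59/2 + 10*(-15) - 3/4*(-10) - 1*(-15)*(-10)) - 1*2103 = (59/2 - 150 + 15/2 - 150) - 2103 = -263 - 2103 = -2366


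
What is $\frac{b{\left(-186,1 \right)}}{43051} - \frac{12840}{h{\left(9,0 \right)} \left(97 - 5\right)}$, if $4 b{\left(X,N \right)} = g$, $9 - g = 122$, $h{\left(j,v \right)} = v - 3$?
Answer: $\frac{184255681}{3960692} \approx 46.521$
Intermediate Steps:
$h{\left(j,v \right)} = -3 + v$
$g = -113$ ($g = 9 - 122 = -113$)
$b{\left(X,N \right)} = - \frac{113}{4}$ ($b{\left(X,N \right)} = \frac{1}{4} \left(-113\right) = - \frac{113}{4}$)
$\frac{b{\left(-186,1 \right)}}{43051} - \frac{12840}{h{\left(9,0 \right)} \left(97 - 5\right)} = - \frac{113}{4 \cdot 43051} - \frac{12840}{\left(-3 + 0\right) \left(97 - 5\right)} = \left(- \frac{113}{4}\right) \frac{1}{43051} - \frac{12840}{\left(-3\right) 92} = - \frac{113}{172204} - \frac{12840}{-276} = - \frac{113}{172204} - - \frac{1070}{23} = - \frac{113}{172204} + \frac{1070}{23} = \frac{184255681}{3960692}$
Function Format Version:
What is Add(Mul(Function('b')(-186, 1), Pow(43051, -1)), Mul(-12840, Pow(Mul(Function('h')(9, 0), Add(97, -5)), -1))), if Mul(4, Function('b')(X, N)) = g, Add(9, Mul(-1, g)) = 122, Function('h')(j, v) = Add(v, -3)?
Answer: Rational(184255681, 3960692) ≈ 46.521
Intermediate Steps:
Function('h')(j, v) = Add(-3, v)
g = -113 (g = Add(9, Mul(-1, 122)) = Add(9, -122) = -113)
Function('b')(X, N) = Rational(-113, 4) (Function('b')(X, N) = Mul(Rational(1, 4), -113) = Rational(-113, 4))
Add(Mul(Function('b')(-186, 1), Pow(43051, -1)), Mul(-12840, Pow(Mul(Function('h')(9, 0), Add(97, -5)), -1))) = Add(Mul(Rational(-113, 4), Pow(43051, -1)), Mul(-12840, Pow(Mul(Add(-3, 0), Add(97, -5)), -1))) = Add(Mul(Rational(-113, 4), Rational(1, 43051)), Mul(-12840, Pow(Mul(-3, 92), -1))) = Add(Rational(-113, 172204), Mul(-12840, Pow(-276, -1))) = Add(Rational(-113, 172204), Mul(-12840, Rational(-1, 276))) = Add(Rational(-113, 172204), Rational(1070, 23)) = Rational(184255681, 3960692)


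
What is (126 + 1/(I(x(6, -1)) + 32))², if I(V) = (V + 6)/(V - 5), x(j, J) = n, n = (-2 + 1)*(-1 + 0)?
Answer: 232562500/14641 ≈ 15884.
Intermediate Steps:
n = 1 (n = -1*(-1) = 1)
x(j, J) = 1
I(V) = (6 + V)/(-5 + V)
(126 + 1/(I(x(6, -1)) + 32))² = (126 + 1/((6 + 1)/(-5 + 1) + 32))² = (126 + 1/(7/(-4) + 32))² = (126 + 1/(-¼*7 + 32))² = (126 + 1/(-7/4 + 32))² = (126 + 1/(121/4))² = (126 + 4/121)² = (15250/121)² = 232562500/14641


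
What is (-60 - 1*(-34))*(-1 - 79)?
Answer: 2080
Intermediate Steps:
(-60 - 1*(-34))*(-1 - 79) = (-60 + 34)*(-80) = -26*(-80) = 2080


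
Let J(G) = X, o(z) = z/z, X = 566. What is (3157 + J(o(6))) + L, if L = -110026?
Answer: -106303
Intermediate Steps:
o(z) = 1
J(G) = 566
(3157 + J(o(6))) + L = (3157 + 566) - 110026 = 3723 - 110026 = -106303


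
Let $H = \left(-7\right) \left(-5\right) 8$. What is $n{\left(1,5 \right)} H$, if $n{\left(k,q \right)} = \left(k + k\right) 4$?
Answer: $2240$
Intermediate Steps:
$n{\left(k,q \right)} = 8 k$ ($n{\left(k,q \right)} = 2 k 4 = 8 k$)
$H = 280$ ($H = 35 \cdot 8 = 280$)
$n{\left(1,5 \right)} H = 8 \cdot 1 \cdot 280 = 8 \cdot 280 = 2240$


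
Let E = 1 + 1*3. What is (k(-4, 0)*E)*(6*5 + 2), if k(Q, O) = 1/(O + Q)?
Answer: -32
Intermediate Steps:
E = 4 (E = 1 + 3 = 4)
(k(-4, 0)*E)*(6*5 + 2) = (4/(0 - 4))*(6*5 + 2) = (4/(-4))*(30 + 2) = -¼*4*32 = -1*32 = -32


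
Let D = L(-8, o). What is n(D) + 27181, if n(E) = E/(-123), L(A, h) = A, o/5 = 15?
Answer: 3343271/123 ≈ 27181.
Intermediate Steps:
o = 75 (o = 5*15 = 75)
D = -8
n(E) = -E/123 (n(E) = E*(-1/123) = -E/123)
n(D) + 27181 = -1/123*(-8) + 27181 = 8/123 + 27181 = 3343271/123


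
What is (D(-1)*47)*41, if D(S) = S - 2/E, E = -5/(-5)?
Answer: -5781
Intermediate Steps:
E = 1 (E = -5*(-⅕) = 1)
D(S) = -2 + S (D(S) = S - 2/1 = S - 2 = -2 + S)
(D(-1)*47)*41 = ((-2 - 1)*47)*41 = -3*47*41 = -141*41 = -5781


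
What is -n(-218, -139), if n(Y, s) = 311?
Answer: -311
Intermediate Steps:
-n(-218, -139) = -1*311 = -311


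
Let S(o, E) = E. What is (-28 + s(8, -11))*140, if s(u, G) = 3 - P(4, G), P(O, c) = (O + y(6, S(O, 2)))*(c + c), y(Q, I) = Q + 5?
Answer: 42700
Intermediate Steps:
y(Q, I) = 5 + Q
P(O, c) = 2*c*(11 + O) (P(O, c) = (O + (5 + 6))*(c + c) = (O + 11)*(2*c) = (11 + O)*(2*c) = 2*c*(11 + O))
s(u, G) = 3 - 30*G (s(u, G) = 3 - 2*G*(11 + 4) = 3 - 2*G*15 = 3 - 30*G)
(-28 + s(8, -11))*140 = (-28 + (3 - 30*(-11)))*140 = (-28 + (3 + 330))*140 = (-28 + 333)*140 = 305*140 = 42700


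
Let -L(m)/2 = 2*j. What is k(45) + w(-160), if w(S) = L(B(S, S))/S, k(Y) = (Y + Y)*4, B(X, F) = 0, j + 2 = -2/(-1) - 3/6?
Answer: 28799/80 ≈ 359.99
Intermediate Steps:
j = -½ (j = -2 + (-2/(-1) - 3/6) = -2 + (-2*(-1) - 3*⅙) = -2 + (2 - ½) = -2 + 3/2 = -½ ≈ -0.50000)
k(Y) = 8*Y (k(Y) = (2*Y)*4 = 8*Y)
L(m) = 2 (L(m) = -4*(-1)/2 = -2*(-1) = 2)
w(S) = 2/S
k(45) + w(-160) = 8*45 + 2/(-160) = 360 + 2*(-1/160) = 360 - 1/80 = 28799/80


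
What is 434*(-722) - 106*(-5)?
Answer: -312818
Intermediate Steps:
434*(-722) - 106*(-5) = -313348 + 530 = -312818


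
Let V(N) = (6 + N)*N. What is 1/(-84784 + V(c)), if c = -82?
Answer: -1/78552 ≈ -1.2730e-5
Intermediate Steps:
V(N) = N*(6 + N)
1/(-84784 + V(c)) = 1/(-84784 - 82*(6 - 82)) = 1/(-84784 - 82*(-76)) = 1/(-84784 + 6232) = 1/(-78552) = -1/78552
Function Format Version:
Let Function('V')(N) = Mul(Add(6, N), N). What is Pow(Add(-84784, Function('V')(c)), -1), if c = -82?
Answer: Rational(-1, 78552) ≈ -1.2730e-5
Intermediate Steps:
Function('V')(N) = Mul(N, Add(6, N))
Pow(Add(-84784, Function('V')(c)), -1) = Pow(Add(-84784, Mul(-82, Add(6, -82))), -1) = Pow(Add(-84784, Mul(-82, -76)), -1) = Pow(Add(-84784, 6232), -1) = Pow(-78552, -1) = Rational(-1, 78552)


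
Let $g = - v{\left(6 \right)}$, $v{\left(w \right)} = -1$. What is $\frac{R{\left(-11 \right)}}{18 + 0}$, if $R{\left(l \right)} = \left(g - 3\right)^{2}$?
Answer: $\frac{2}{9} \approx 0.22222$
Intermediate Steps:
$g = 1$ ($g = \left(-1\right) \left(-1\right) = 1$)
$R{\left(l \right)} = 4$ ($R{\left(l \right)} = \left(1 - 3\right)^{2} = \left(-2\right)^{2} = 4$)
$\frac{R{\left(-11 \right)}}{18 + 0} = \frac{1}{18 + 0} \cdot 4 = \frac{1}{18} \cdot 4 = \frac{2}{9}$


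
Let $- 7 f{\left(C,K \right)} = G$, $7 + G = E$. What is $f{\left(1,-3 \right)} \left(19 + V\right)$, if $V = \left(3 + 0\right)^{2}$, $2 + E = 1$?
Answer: $32$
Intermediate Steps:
$E = -1$ ($E = -2 + 1 = -1$)
$G = -8$ ($G = -7 - 1 = -8$)
$f{\left(C,K \right)} = \frac{8}{7}$ ($f{\left(C,K \right)} = \left(- \frac{1}{7}\right) \left(-8\right) = \frac{8}{7}$)
$V = 9$ ($V = 3^{2} = 9$)
$f{\left(1,-3 \right)} \left(19 + V\right) = \frac{8 \left(19 + 9\right)}{7} = \frac{8}{7} \cdot 28 = 32$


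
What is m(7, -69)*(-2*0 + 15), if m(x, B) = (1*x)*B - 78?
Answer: -8415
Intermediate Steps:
m(x, B) = -78 + B*x (m(x, B) = x*B - 78 = B*x - 78 = -78 + B*x)
m(7, -69)*(-2*0 + 15) = (-78 - 69*7)*(-2*0 + 15) = (-78 - 483)*(-1*0 + 15) = -561*(0 + 15) = -561*15 = -8415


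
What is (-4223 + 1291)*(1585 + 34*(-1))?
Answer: -4547532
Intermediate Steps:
(-4223 + 1291)*(1585 + 34*(-1)) = -2932*(1585 - 34) = -2932*1551 = -4547532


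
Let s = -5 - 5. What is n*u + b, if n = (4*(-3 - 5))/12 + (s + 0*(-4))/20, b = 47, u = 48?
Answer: -105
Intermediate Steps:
s = -10
n = -19/6 (n = (4*(-3 - 5))/12 + (-10 + 0*(-4))/20 = (4*(-8))*(1/12) + (-10 + 0)*(1/20) = -32*1/12 - 10*1/20 = -8/3 - ½ = -19/6 ≈ -3.1667)
n*u + b = -19/6*48 + 47 = -152 + 47 = -105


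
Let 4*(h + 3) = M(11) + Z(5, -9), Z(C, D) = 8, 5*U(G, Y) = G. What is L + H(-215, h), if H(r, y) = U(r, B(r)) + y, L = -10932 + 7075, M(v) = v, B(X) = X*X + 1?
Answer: -15593/4 ≈ -3898.3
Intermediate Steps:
B(X) = 1 + X² (B(X) = X² + 1 = 1 + X²)
U(G, Y) = G/5
L = -3857
h = 7/4 (h = -3 + (11 + 8)/4 = -3 + (¼)*19 = -3 + 19/4 = 7/4 ≈ 1.7500)
H(r, y) = y + r/5 (H(r, y) = r/5 + y = y + r/5)
L + H(-215, h) = -3857 + (7/4 + (⅕)*(-215)) = -3857 + (7/4 - 43) = -3857 - 165/4 = -15593/4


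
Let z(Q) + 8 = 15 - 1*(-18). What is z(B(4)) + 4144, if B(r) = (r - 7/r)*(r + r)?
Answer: 4169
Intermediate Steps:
B(r) = 2*r*(r - 7/r) (B(r) = (r - 7/r)*(2*r) = 2*r*(r - 7/r))
z(Q) = 25 (z(Q) = -8 + (15 - 1*(-18)) = -8 + (15 + 18) = -8 + 33 = 25)
z(B(4)) + 4144 = 25 + 4144 = 4169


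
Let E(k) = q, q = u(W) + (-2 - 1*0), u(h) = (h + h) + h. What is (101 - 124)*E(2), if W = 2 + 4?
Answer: -368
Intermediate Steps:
W = 6
u(h) = 3*h (u(h) = 2*h + h = 3*h)
q = 16 (q = 3*6 + (-2 - 1*0) = 18 + (-2 + 0) = 18 - 2 = 16)
E(k) = 16
(101 - 124)*E(2) = (101 - 124)*16 = -23*16 = -368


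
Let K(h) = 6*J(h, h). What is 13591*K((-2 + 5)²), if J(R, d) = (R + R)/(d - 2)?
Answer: 1467828/7 ≈ 2.0969e+5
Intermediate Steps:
J(R, d) = 2*R/(-2 + d) (J(R, d) = (2*R)/(-2 + d) = 2*R/(-2 + d))
K(h) = 12*h/(-2 + h) (K(h) = 6*(2*h/(-2 + h)) = 12*h/(-2 + h))
13591*K((-2 + 5)²) = 13591*(12*(-2 + 5)²/(-2 + (-2 + 5)²)) = 13591*(12*3²/(-2 + 3²)) = 13591*(12*9/(-2 + 9)) = 13591*(12*9/7) = 13591*(12*9*(⅐)) = 13591*(108/7) = 1467828/7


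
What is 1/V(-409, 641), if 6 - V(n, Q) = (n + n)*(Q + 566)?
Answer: 1/987332 ≈ 1.0128e-6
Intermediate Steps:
V(n, Q) = 6 - 2*n*(566 + Q) (V(n, Q) = 6 - (n + n)*(Q + 566) = 6 - 2*n*(566 + Q))
1/V(-409, 641) = 1/(6 - 1132*(-409) - 2*641*(-409)) = 1/(6 + 462988 + 524338) = 1/987332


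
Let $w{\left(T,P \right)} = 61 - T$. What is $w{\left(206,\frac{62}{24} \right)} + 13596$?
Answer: $13451$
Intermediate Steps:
$w{\left(206,\frac{62}{24} \right)} + 13596 = \left(61 - 206\right) + 13596 = -145 + 13596 = 13451$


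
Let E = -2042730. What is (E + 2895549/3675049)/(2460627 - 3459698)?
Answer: 7507129948221/3671634879479 ≈ 2.0446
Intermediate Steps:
(E + 2895549/3675049)/(2460627 - 3459698) = (-2042730 + 2895549/3675049)/(2460627 - 3459698) = (-2042730 + 2895549*(1/3675049))/(-999071) = (-2042730 + 2895549/3675049)*(-1/999071) = -7507129948221/3675049*(-1/999071) = 7507129948221/3671634879479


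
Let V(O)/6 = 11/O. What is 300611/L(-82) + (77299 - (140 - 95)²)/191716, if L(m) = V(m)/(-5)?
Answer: 5907274935811/3163314 ≈ 1.8674e+6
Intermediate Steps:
V(O) = 66/O (V(O) = 6*(11/O) = 66/O)
L(m) = -66/(5*m) (L(m) = (66/m)/(-5) = (66/m)*(-⅕) = -66/(5*m))
300611/L(-82) + (77299 - (140 - 95)²)/191716 = 300611/((-66/5/(-82))) + (77299 - (140 - 95)²)/191716 = 300611/((-66/5*(-1/82))) + (77299 - 1*45²)*(1/191716) = 300611/(33/205) + (77299 - 1*2025)*(1/191716) = 300611*(205/33) + (77299 - 2025)*(1/191716) = 61625255/33 + 75274*(1/191716) = 61625255/33 + 37637/95858 = 5907274935811/3163314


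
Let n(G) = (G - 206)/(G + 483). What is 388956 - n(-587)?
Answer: 3111587/8 ≈ 3.8895e+5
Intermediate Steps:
n(G) = (-206 + G)/(483 + G)
388956 - n(-587) = 388956 - (-206 - 587)/(483 - 587) = 388956 - (-793)/(-104) = 388956 - (-1)*(-793)/104 = 388956 - 1*61/8 = 388956 - 61/8 = 3111587/8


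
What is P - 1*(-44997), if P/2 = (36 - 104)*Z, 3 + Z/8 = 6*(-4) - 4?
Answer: 78725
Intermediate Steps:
Z = -248 (Z = -24 + 8*(6*(-4) - 4) = -24 + 8*(-24 - 4) = -24 + 8*(-28) = -24 - 224 = -248)
P = 33728 (P = 2*((36 - 104)*(-248)) = 2*(-68*(-248)) = 2*16864 = 33728)
P - 1*(-44997) = 33728 - 1*(-44997) = 33728 + 44997 = 78725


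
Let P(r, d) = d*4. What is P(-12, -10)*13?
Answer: -520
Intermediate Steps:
P(r, d) = 4*d
P(-12, -10)*13 = (4*(-10))*13 = -40*13 = -520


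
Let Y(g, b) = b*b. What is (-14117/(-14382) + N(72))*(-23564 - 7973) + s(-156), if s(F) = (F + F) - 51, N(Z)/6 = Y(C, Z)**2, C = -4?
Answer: -1556048192273377/306 ≈ -5.0851e+12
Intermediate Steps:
Y(g, b) = b**2
N(Z) = 6*Z**4 (N(Z) = 6*(Z**2)**2 = 6*Z**4)
s(F) = -51 + 2*F (s(F) = 2*F - 51 = -51 + 2*F)
(-14117/(-14382) + N(72))*(-23564 - 7973) + s(-156) = (-14117/(-14382) + 6*72**4)*(-23564 - 7973) + (-51 + 2*(-156)) = (-14117*(-1/14382) + 6*26873856)*(-31537) + (-51 - 312) = (14117/14382 + 161243136)*(-31537) - 363 = (2318998796069/14382)*(-31537) - 363 = -1556048192162299/306 - 363 = -1556048192273377/306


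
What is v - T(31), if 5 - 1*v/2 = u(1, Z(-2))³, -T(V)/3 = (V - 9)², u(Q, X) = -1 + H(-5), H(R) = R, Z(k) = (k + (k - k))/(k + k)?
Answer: 1894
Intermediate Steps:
Z(k) = ½ (Z(k) = (k + 0)/((2*k)) = k*(1/(2*k)) = ½)
u(Q, X) = -6 (u(Q, X) = -1 - 5 = -6)
T(V) = -3*(-9 + V)² (T(V) = -3*(V - 9)² = -3*(-9 + V)²)
v = 442 (v = 10 - 2*(-6)³ = 10 - 2*(-216) = 10 + 432 = 442)
v - T(31) = 442 - (-3)*(-9 + 31)² = 442 - (-3)*22² = 442 - (-3)*484 = 442 - 1*(-1452) = 442 + 1452 = 1894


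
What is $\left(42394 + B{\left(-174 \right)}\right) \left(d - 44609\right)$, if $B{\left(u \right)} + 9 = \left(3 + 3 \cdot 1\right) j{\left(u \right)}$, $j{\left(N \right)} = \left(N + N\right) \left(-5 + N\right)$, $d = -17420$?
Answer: $-25812561973$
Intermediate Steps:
$j{\left(N \right)} = 2 N \left(-5 + N\right)$
$B{\left(u \right)} = -9 + 12 u \left(-5 + u\right)$ ($B{\left(u \right)} = -9 + \left(3 + 3 \cdot 1\right) 2 u \left(-5 + u\right) = -9 + \left(3 + 3\right) 2 u \left(-5 + u\right) = -9 + 6 \cdot 2 u \left(-5 + u\right) = -9 + 12 u \left(-5 + u\right)$)
$\left(42394 + B{\left(-174 \right)}\right) \left(d - 44609\right) = \left(42394 - \left(9 + 2088 \left(-5 - 174\right)\right)\right) \left(-17420 - 44609\right) = \left(42394 - \left(9 + 2088 \left(-179\right)\right)\right) \left(-62029\right) = \left(42394 + \left(-9 + 373752\right)\right) \left(-62029\right) = \left(42394 + 373743\right) \left(-62029\right) = 416137 \left(-62029\right) = -25812561973$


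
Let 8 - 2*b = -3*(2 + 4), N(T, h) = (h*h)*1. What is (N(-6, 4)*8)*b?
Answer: 1664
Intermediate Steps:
N(T, h) = h² (N(T, h) = h²*1 = h²)
b = 13 (b = 4 - (-3)*(2 + 4)/2 = 4 - (-3)*6/2 = 4 - ½*(-18) = 4 + 9 = 13)
(N(-6, 4)*8)*b = (4²*8)*13 = (16*8)*13 = 128*13 = 1664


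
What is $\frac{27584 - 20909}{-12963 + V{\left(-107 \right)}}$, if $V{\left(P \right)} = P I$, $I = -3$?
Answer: $- \frac{2225}{4214} \approx -0.528$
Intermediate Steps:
$V{\left(P \right)} = - 3 P$ ($V{\left(P \right)} = P \left(-3\right) = - 3 P$)
$\frac{27584 - 20909}{-12963 + V{\left(-107 \right)}} = \frac{27584 - 20909}{-12963 - -321} = \frac{6675}{-12963 + 321} = \frac{6675}{-12642} = 6675 \left(- \frac{1}{12642}\right) = - \frac{2225}{4214}$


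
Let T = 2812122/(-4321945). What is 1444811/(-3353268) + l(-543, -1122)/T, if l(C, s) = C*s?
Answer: -490532607274679939/523877706372 ≈ -9.3635e+5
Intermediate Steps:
T = -2812122/4321945 (T = 2812122*(-1/4321945) = -2812122/4321945 ≈ -0.65066)
1444811/(-3353268) + l(-543, -1122)/T = 1444811/(-3353268) + (-543*(-1122))/(-2812122/4321945) = 1444811*(-1/3353268) + 609246*(-4321945/2812122) = -1444811/3353268 - 146284872415/156229 = -490532607274679939/523877706372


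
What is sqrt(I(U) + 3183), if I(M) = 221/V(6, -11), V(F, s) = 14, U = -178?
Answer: sqrt(626962)/14 ≈ 56.558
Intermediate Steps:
I(M) = 221/14
sqrt(I(U) + 3183) = sqrt(221/14 + 3183) = sqrt(44783/14) = sqrt(626962)/14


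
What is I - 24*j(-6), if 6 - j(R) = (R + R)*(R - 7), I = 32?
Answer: 3632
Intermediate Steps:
j(R) = 6 - 2*R*(-7 + R) (j(R) = 6 - (R + R)*(R - 7) = 6 - 2*R*(-7 + R))
I - 24*j(-6) = 32 - 24*(6 - 2*(-6)² + 14*(-6)) = 32 - 24*(6 - 2*36 - 84) = 32 - 24*(6 - 72 - 84) = 32 - 24*(-150) = 32 + 3600 = 3632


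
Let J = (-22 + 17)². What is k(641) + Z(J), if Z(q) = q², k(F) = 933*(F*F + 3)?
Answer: 383355397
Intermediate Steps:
k(F) = 2799 + 933*F² (k(F) = 933*(F² + 3) = 933*(3 + F²) = 2799 + 933*F²)
J = 25 (J = (-5)² = 25)
k(641) + Z(J) = (2799 + 933*641²) + 25² = (2799 + 933*410881) + 625 = (2799 + 383351973) + 625 = 383354772 + 625 = 383355397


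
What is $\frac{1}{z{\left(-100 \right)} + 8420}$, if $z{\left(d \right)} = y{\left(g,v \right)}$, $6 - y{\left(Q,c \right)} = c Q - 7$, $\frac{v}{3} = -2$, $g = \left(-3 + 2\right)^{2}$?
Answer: $\frac{1}{8439} \approx 0.0001185$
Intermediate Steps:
$g = 1$ ($g = \left(-1\right)^{2} = 1$)
$v = -6$ ($v = 3 \left(-2\right) = -6$)
$y{\left(Q,c \right)} = 13 - Q c$ ($y{\left(Q,c \right)} = 6 - \left(c Q - 7\right) = 6 - \left(Q c - 7\right) = 6 - \left(-7 + Q c\right) = 13 - Q c$)
$z{\left(d \right)} = 19$ ($z{\left(d \right)} = 13 - 1 \left(-6\right) = 13 + 6 = 19$)
$\frac{1}{z{\left(-100 \right)} + 8420} = \frac{1}{19 + 8420} = \frac{1}{8439}$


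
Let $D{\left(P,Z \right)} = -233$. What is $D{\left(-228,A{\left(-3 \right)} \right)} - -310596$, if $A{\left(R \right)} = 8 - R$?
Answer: $310363$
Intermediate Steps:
$D{\left(-228,A{\left(-3 \right)} \right)} - -310596 = -233 - -310596 = -233 + 310596 = 310363$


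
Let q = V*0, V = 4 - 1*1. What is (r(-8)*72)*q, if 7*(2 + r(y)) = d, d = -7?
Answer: 0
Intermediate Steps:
V = 3 (V = 4 - 1 = 3)
r(y) = -3 (r(y) = -2 + (⅐)*(-7) = -2 - 1 = -3)
q = 0 (q = 3*0 = 0)
(r(-8)*72)*q = -3*72*0 = -216*0 = 0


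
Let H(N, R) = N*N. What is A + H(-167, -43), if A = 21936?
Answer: 49825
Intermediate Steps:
H(N, R) = N**2
A + H(-167, -43) = 21936 + (-167)**2 = 21936 + 27889 = 49825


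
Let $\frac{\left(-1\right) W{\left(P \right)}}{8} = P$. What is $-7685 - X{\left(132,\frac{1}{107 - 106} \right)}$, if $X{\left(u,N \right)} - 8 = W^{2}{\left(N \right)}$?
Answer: $-7757$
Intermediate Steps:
$W{\left(P \right)} = - 8 P$
$X{\left(u,N \right)} = 8 + 64 N^{2}$ ($X{\left(u,N \right)} = 8 + \left(- 8 N\right)^{2} = 8 + 64 N^{2}$)
$-7685 - X{\left(132,\frac{1}{107 - 106} \right)} = -7685 - \left(8 + 64 \left(\frac{1}{107 - 106}\right)^{2}\right) = -7685 - \left(8 + 64 \left(1^{-1}\right)^{2}\right) = -7685 - \left(8 + 64 \cdot 1^{2}\right) = -7685 - \left(8 + 64 \cdot 1\right) = -7685 - \left(8 + 64\right) = -7685 - 72 = -7757$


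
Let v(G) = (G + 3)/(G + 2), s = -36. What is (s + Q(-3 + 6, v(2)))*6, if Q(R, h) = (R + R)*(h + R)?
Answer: -63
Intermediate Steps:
v(G) = (3 + G)/(2 + G)
Q(R, h) = 2*R*(R + h) (Q(R, h) = (2*R)*(R + h) = 2*R*(R + h))
(s + Q(-3 + 6, v(2)))*6 = (-36 + 2*(-3 + 6)*((-3 + 6) + (3 + 2)/(2 + 2)))*6 = (-36 + 2*3*(3 + 5/4))*6 = (-36 + 2*3*(17/4))*6 = (-36 + 51/2)*6 = -21/2*6 = -63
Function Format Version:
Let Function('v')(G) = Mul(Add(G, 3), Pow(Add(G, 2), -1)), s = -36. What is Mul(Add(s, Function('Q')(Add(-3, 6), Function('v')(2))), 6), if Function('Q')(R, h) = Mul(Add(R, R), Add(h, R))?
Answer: -63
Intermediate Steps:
Function('v')(G) = Mul(Pow(Add(2, G), -1), Add(3, G)) (Function('v')(G) = Mul(Add(3, G), Pow(Add(2, G), -1)) = Mul(Pow(Add(2, G), -1), Add(3, G)))
Function('Q')(R, h) = Mul(2, R, Add(R, h)) (Function('Q')(R, h) = Mul(Mul(2, R), Add(R, h)) = Mul(2, R, Add(R, h)))
Mul(Add(s, Function('Q')(Add(-3, 6), Function('v')(2))), 6) = Mul(Add(-36, Mul(2, Add(-3, 6), Add(Add(-3, 6), Mul(Pow(Add(2, 2), -1), Add(3, 2))))), 6) = Mul(Add(-36, Mul(2, 3, Add(3, Mul(Pow(4, -1), 5)))), 6) = Mul(Add(-36, Mul(2, 3, Add(3, Mul(Rational(1, 4), 5)))), 6) = Mul(Add(-36, Mul(2, 3, Add(3, Rational(5, 4)))), 6) = Mul(Add(-36, Mul(2, 3, Rational(17, 4))), 6) = Mul(Add(-36, Rational(51, 2)), 6) = Mul(Rational(-21, 2), 6) = -63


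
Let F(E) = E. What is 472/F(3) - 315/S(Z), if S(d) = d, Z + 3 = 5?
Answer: -⅙ ≈ -0.16667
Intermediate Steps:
Z = 2 (Z = -3 + 5 = 2)
472/F(3) - 315/S(Z) = 472/3 - 315/2 = -⅙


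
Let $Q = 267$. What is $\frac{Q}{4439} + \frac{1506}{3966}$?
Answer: $\frac{1290676}{2934179} \approx 0.43988$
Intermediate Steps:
$\frac{Q}{4439} + \frac{1506}{3966} = \frac{267}{4439} + \frac{1506}{3966} = 267 \cdot \frac{1}{4439} + 1506 \cdot \frac{1}{3966} = \frac{267}{4439} + \frac{251}{661} = \frac{1290676}{2934179}$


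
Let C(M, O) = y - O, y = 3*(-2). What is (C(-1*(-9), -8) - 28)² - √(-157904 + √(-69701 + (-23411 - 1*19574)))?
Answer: 676 - √(-157904 + I*√112686) ≈ 675.58 - 397.37*I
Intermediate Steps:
y = -6
C(M, O) = -6 - O
(C(-1*(-9), -8) - 28)² - √(-157904 + √(-69701 + (-23411 - 1*19574))) = ((-6 - 1*(-8)) - 28)² - √(-157904 + √(-69701 + (-23411 - 1*19574))) = ((-6 + 8) - 28)² - √(-157904 + √(-69701 + (-23411 - 19574))) = (2 - 28)² - √(-157904 + √(-69701 - 42985)) = (-26)² - √(-157904 + √(-112686)) = 676 - √(-157904 + I*√112686)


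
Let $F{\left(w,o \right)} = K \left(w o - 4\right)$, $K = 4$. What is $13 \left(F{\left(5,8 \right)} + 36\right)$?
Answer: $2340$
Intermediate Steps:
$F{\left(w,o \right)} = -16 + 4 o w$ ($F{\left(w,o \right)} = 4 \left(w o - 4\right) = 4 \left(o w - 4\right) = 4 \left(-4 + o w\right) = -16 + 4 o w$)
$13 \left(F{\left(5,8 \right)} + 36\right) = 13 \left(\left(-16 + 4 \cdot 8 \cdot 5\right) + 36\right) = 13 \left(\left(-16 + 160\right) + 36\right) = 13 \left(144 + 36\right) = 13 \cdot 180 = 2340$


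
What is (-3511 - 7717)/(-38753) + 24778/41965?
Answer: 130127714/147842695 ≈ 0.88018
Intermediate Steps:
(-3511 - 7717)/(-38753) + 24778/41965 = -11228*(-1/38753) + 24778*(1/41965) = 11228/38753 + 24778/41965 = 130127714/147842695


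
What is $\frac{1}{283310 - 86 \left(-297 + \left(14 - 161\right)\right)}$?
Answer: $\frac{1}{321494} \approx 3.1105 \cdot 10^{-6}$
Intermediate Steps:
$\frac{1}{283310 - 86 \left(-297 + \left(14 - 161\right)\right)} = \frac{1}{283310 - 86 \left(-297 - 147\right)} = \frac{1}{283310 - -38184} = \frac{1}{283310 + 38184} = \frac{1}{321494}$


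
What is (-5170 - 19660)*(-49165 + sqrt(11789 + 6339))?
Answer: 1220766950 - 99320*sqrt(1133) ≈ 1.2174e+9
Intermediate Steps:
(-5170 - 19660)*(-49165 + sqrt(11789 + 6339)) = -24830*(-49165 + sqrt(18128)) = -24830*(-49165 + 4*sqrt(1133)) = 1220766950 - 99320*sqrt(1133)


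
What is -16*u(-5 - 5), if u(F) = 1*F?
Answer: 160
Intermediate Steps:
u(F) = F
-16*u(-5 - 5) = -16*(-5 - 5) = -16*(-10) = 160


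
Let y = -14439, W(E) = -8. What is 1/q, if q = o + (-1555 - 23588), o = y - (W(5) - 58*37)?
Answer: -1/37428 ≈ -2.6718e-5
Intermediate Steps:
o = -12285 (o = -14439 - (-8 - 58*37) = -14439 - (-8 - 2146) = -14439 - 1*(-2154) = -14439 + 2154 = -12285)
q = -37428 (q = -12285 + (-1555 - 23588) = -12285 - 25143 = -37428)
1/q = 1/(-37428) = -1/37428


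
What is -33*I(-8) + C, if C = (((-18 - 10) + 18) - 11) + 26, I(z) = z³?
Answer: 16901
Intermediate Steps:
C = 5 (C = ((-28 + 18) - 11) + 26 = (-10 - 11) + 26 = -21 + 26 = 5)
-33*I(-8) + C = -33*(-8)³ + 5 = -33*(-512) + 5 = 16896 + 5 = 16901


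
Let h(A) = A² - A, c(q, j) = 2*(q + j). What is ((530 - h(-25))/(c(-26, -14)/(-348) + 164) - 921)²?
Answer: 2710010656521/3189796 ≈ 8.4959e+5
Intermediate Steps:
c(q, j) = 2*j + 2*q (c(q, j) = 2*(j + q) = 2*j + 2*q)
((530 - h(-25))/(c(-26, -14)/(-348) + 164) - 921)² = ((530 - (-25)*(-1 - 25))/((2*(-14) + 2*(-26))/(-348) + 164) - 921)² = ((530 - (-25)*(-26))/((-28 - 52)*(-1/348) + 164) - 921)² = ((530 - 1*650)/(-80*(-1/348) + 164) - 921)² = ((530 - 650)/(20/87 + 164) - 921)² = (-120/14288/87 - 921)² = (-120*87/14288 - 921)² = (-1305/1786 - 921)² = (-1646211/1786)² = 2710010656521/3189796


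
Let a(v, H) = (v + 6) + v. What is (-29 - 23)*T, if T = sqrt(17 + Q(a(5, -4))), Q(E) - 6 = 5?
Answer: -104*sqrt(7) ≈ -275.16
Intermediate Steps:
a(v, H) = 6 + 2*v (a(v, H) = (6 + v) + v = 6 + 2*v)
Q(E) = 11 (Q(E) = 6 + 5 = 11)
T = 2*sqrt(7) (T = sqrt(17 + 11) = sqrt(28) = 2*sqrt(7) ≈ 5.2915)
(-29 - 23)*T = (-29 - 23)*(2*sqrt(7)) = -104*sqrt(7)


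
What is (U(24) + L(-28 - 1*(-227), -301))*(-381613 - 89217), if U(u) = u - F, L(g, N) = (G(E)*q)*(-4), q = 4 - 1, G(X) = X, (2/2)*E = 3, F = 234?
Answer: 115824180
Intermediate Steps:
E = 3
q = 3
L(g, N) = -36 (L(g, N) = (3*3)*(-4) = 9*(-4) = -36)
U(u) = -234 + u (U(u) = u - 1*234 = u - 234 = -234 + u)
(U(24) + L(-28 - 1*(-227), -301))*(-381613 - 89217) = ((-234 + 24) - 36)*(-381613 - 89217) = (-210 - 36)*(-470830) = -246*(-470830) = 115824180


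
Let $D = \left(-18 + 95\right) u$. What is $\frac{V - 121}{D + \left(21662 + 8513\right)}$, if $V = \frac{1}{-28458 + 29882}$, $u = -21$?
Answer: $- \frac{172303}{40666592} \approx -0.004237$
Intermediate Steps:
$D = -1617$ ($D = \left(-18 + 95\right) \left(-21\right) = 77 \left(-21\right) = -1617$)
$V = \frac{1}{1424} \approx 0.00070225$
$\frac{V - 121}{D + \left(21662 + 8513\right)} = \frac{\frac{1}{1424} - 121}{-1617 + \left(21662 + 8513\right)} = - \frac{172303}{1424 \left(-1617 + 30175\right)} = - \frac{172303}{1424 \cdot 28558} = \left(- \frac{172303}{1424}\right) \frac{1}{28558} = - \frac{172303}{40666592}$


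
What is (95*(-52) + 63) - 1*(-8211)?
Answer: 3334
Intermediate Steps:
(95*(-52) + 63) - 1*(-8211) = (-4940 + 63) + 8211 = -4877 + 8211 = 3334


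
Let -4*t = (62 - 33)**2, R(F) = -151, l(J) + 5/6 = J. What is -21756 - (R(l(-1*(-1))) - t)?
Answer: -87261/4 ≈ -21815.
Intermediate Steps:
l(J) = -5/6 + J
t = -841/4 (t = -(62 - 33)**2/4 = -1/4*29**2 = -1/4*841 = -841/4 ≈ -210.25)
-21756 - (R(l(-1*(-1))) - t) = -21756 - (-151 - 1*(-841/4)) = -21756 - (-151 + 841/4) = -21756 - 1*237/4 = -21756 - 237/4 = -87261/4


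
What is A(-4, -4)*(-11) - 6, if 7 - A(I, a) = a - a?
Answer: -83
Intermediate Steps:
A(I, a) = 7 (A(I, a) = 7 - (a - a) = 7 - 1*0 = 7 + 0 = 7)
A(-4, -4)*(-11) - 6 = 7*(-11) - 6 = -77 - 6 = -83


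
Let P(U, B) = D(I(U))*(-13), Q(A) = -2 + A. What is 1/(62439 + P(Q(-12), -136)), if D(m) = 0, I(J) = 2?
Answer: 1/62439 ≈ 1.6016e-5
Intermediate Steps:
P(U, B) = 0 (P(U, B) = 0*(-13) = 0)
1/(62439 + P(Q(-12), -136)) = 1/(62439 + 0) = 1/62439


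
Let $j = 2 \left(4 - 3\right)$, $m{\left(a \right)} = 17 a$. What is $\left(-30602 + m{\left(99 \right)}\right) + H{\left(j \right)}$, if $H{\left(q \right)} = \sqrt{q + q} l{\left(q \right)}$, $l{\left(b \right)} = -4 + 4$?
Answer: $-28919$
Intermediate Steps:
$l{\left(b \right)} = 0$
$j = 2$ ($j = 2 \cdot 1 = 2$)
$H{\left(q \right)} = 0$ ($H{\left(q \right)} = \sqrt{q + q} 0 = \sqrt{2 q} 0 = \sqrt{2} \sqrt{q} 0 = 0$)
$\left(-30602 + m{\left(99 \right)}\right) + H{\left(j \right)} = \left(-30602 + 17 \cdot 99\right) + 0 = \left(-30602 + 1683\right) + 0 = -28919 + 0 = -28919$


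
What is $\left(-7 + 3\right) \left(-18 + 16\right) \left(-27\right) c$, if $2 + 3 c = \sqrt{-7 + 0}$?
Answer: $144 - 72 i \sqrt{7} \approx 144.0 - 190.49 i$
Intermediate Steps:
$c = - \frac{2}{3} + \frac{i \sqrt{7}}{3}$ ($c = - \frac{2}{3} + \frac{\sqrt{-7 + 0}}{3} = - \frac{2}{3} + \frac{\sqrt{-7}}{3} = - \frac{2}{3} + \frac{i \sqrt{7}}{3} \approx -0.66667 + 0.88192 i$)
$\left(-7 + 3\right) \left(-18 + 16\right) \left(-27\right) c = \left(-7 + 3\right) \left(-18 + 16\right) \left(-27\right) \left(- \frac{2}{3} + \frac{i \sqrt{7}}{3}\right) = \left(-4\right) \left(-2\right) \left(-27\right) \left(- \frac{2}{3} + \frac{i \sqrt{7}}{3}\right) = 8 \left(-27\right) \left(- \frac{2}{3} + \frac{i \sqrt{7}}{3}\right) = - 216 \left(- \frac{2}{3} + \frac{i \sqrt{7}}{3}\right) = 144 - 72 i \sqrt{7}$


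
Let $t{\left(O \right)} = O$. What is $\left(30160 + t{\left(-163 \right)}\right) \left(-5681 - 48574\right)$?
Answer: $-1627487235$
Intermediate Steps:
$\left(30160 + t{\left(-163 \right)}\right) \left(-5681 - 48574\right) = \left(30160 - 163\right) \left(-5681 - 48574\right) = 29997 \left(-5681 - 48574\right) = 29997 \left(-54255\right) = -1627487235$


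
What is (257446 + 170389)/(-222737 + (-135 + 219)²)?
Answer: -427835/215681 ≈ -1.9836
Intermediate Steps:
(257446 + 170389)/(-222737 + (-135 + 219)²) = 427835/(-222737 + 84²) = 427835/(-222737 + 7056) = 427835/(-215681) = 427835*(-1/215681) = -427835/215681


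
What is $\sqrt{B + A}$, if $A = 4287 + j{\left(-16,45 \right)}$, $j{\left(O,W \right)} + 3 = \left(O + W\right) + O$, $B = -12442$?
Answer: $3 i \sqrt{905} \approx 90.25 i$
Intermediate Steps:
$j{\left(O,W \right)} = -3 + W + 2 O$ ($j{\left(O,W \right)} = -3 + \left(\left(O + W\right) + O\right) = -3 + \left(W + 2 O\right) = -3 + W + 2 O$)
$A = 4297$ ($A = 4287 + \left(-3 + 45 + 2 \left(-16\right)\right) = 4287 - -10 = 4287 + 10 = 4297$)
$\sqrt{B + A} = \sqrt{-12442 + 4297} = \sqrt{-8145} = 3 i \sqrt{905}$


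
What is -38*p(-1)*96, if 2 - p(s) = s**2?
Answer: -3648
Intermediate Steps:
p(s) = 2 - s**2
-38*p(-1)*96 = -38*(2 - 1*(-1)**2)*96 = -38*(2 - 1*1)*96 = -38*(2 - 1)*96 = -38*1*96 = -38*96 = -3648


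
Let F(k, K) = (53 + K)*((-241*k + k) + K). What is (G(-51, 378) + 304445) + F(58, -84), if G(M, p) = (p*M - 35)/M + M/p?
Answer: 1582825655/2142 ≈ 7.3895e+5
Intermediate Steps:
G(M, p) = M/p + (-35 + M*p)/M (G(M, p) = (M*p - 35)/M + M/p = (-35 + M*p)/M + M/p = M/p + (-35 + M*p)/M)
F(k, K) = (53 + K)*(K - 240*k) (F(k, K) = (53 + K)*(-240*k + K) = (53 + K)*(K - 240*k))
(G(-51, 378) + 304445) + F(58, -84) = ((378 - 35/(-51) - 51/378) + 304445) + ((-84)**2 - 12720*58 + 53*(-84) - 240*(-84)*58) = ((378 - 35*(-1/51) - 51*1/378) + 304445) + (7056 - 737760 - 4452 + 1169280) = ((378 + 35/51 - 17/126) + 304445) + 434124 = (810857/2142 + 304445) + 434124 = 652932047/2142 + 434124 = 1582825655/2142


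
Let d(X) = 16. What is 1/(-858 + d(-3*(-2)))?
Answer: -1/842 ≈ -0.0011876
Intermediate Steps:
1/(-858 + d(-3*(-2))) = 1/(-858 + 16) = 1/(-842) = -1/842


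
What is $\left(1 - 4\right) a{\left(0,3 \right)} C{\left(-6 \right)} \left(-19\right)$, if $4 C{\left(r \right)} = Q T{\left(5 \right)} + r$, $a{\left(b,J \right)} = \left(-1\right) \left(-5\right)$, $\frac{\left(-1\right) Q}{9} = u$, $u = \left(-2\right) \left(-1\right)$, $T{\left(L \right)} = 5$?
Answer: $-6840$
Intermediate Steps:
$u = 2$
$Q = -18$ ($Q = \left(-9\right) 2 = -18$)
$a{\left(b,J \right)} = 5$
$C{\left(r \right)} = - \frac{45}{2} + \frac{r}{4}$ ($C{\left(r \right)} = \frac{\left(-18\right) 5 + r}{4} = \frac{-90 + r}{4} = - \frac{45}{2} + \frac{r}{4}$)
$\left(1 - 4\right) a{\left(0,3 \right)} C{\left(-6 \right)} \left(-19\right) = \left(1 - 4\right) 5 \left(- \frac{45}{2} + \frac{1}{4} \left(-6\right)\right) \left(-19\right) = \left(-3\right) 5 \left(- \frac{45}{2} - \frac{3}{2}\right) \left(-19\right) = \left(-15\right) \left(-24\right) \left(-19\right) = 360 \left(-19\right) = -6840$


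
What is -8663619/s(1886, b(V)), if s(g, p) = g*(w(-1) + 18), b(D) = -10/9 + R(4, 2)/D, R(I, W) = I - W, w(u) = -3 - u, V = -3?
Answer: -8663619/30176 ≈ -287.10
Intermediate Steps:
b(D) = -10/9 + 2/D (b(D) = -10/9 + (4 - 1*2)/D = -10*1/9 + (4 - 2)/D = -10/9 + 2/D)
s(g, p) = 16*g (s(g, p) = g*((-3 - 1*(-1)) + 18) = g*((-3 + 1) + 18) = g*(-2 + 18) = g*16 = 16*g)
-8663619/s(1886, b(V)) = -8663619/(16*1886) = -8663619/30176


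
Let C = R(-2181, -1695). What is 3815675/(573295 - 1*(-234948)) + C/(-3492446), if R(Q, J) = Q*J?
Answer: 10338130209865/2822745032378 ≈ 3.6624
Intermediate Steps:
R(Q, J) = J*Q
C = 3696795 (C = -1695*(-2181) = 3696795)
3815675/(573295 - 1*(-234948)) + C/(-3492446) = 3815675/(573295 - 1*(-234948)) + 3696795/(-3492446) = 3815675/(573295 + 234948) + 3696795*(-1/3492446) = 3815675/808243 - 3696795/3492446 = 10338130209865/2822745032378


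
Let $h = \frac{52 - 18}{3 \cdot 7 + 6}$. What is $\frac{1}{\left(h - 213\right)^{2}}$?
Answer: $\frac{729}{32684089} \approx 2.2304 \cdot 10^{-5}$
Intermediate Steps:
$h = \frac{34}{27}$ ($h = \frac{34}{21 + 6} = \frac{34}{27} \approx 1.2593$)
$\frac{1}{\left(h - 213\right)^{2}} = \frac{1}{\left(\frac{34}{27} - 213\right)^{2}} = \frac{1}{\left(- \frac{5717}{27}\right)^{2}} = \frac{1}{\frac{32684089}{729}} = \frac{729}{32684089}$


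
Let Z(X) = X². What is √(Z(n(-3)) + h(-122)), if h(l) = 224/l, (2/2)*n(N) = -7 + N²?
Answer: 2*√2013/61 ≈ 1.4710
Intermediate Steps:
n(N) = -7 + N²
√(Z(n(-3)) + h(-122)) = √((-7 + (-3)²)² + 224/(-122)) = √((-7 + 9)² + 224*(-1/122)) = √(2² - 112/61) = √(4 - 112/61) = √(132/61) = 2*√2013/61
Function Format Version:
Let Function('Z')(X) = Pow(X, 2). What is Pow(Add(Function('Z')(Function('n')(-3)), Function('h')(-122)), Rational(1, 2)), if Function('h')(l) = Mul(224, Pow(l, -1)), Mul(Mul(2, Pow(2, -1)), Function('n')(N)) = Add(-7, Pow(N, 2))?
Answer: Mul(Rational(2, 61), Pow(2013, Rational(1, 2))) ≈ 1.4710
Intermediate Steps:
Function('n')(N) = Add(-7, Pow(N, 2))
Pow(Add(Function('Z')(Function('n')(-3)), Function('h')(-122)), Rational(1, 2)) = Pow(Add(Pow(Add(-7, Pow(-3, 2)), 2), Mul(224, Pow(-122, -1))), Rational(1, 2)) = Pow(Add(Pow(Add(-7, 9), 2), Mul(224, Rational(-1, 122))), Rational(1, 2)) = Pow(Add(Pow(2, 2), Rational(-112, 61)), Rational(1, 2)) = Pow(Add(4, Rational(-112, 61)), Rational(1, 2)) = Pow(Rational(132, 61), Rational(1, 2)) = Mul(Rational(2, 61), Pow(2013, Rational(1, 2)))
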